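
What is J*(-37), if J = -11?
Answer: 407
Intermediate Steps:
J*(-37) = -11*(-37) = 407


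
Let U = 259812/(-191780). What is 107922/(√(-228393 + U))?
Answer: -17987*I*√58335040224490/608353741 ≈ -225.82*I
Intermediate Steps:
U = -64953/47945 (U = 259812*(-1/191780) = -64953/47945 ≈ -1.3547)
107922/(√(-228393 + U)) = 107922/(√(-228393 - 64953/47945)) = 107922/(√(-10950367338/47945)) = 107922/((3*I*√58335040224490/47945)) = 107922*(-I*√58335040224490/3650122446) = -17987*I*√58335040224490/608353741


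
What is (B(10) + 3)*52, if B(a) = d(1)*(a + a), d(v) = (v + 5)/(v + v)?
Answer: 3276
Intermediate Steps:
d(v) = (5 + v)/(2*v) (d(v) = (5 + v)/((2*v)) = (5 + v)*(1/(2*v)) = (5 + v)/(2*v))
B(a) = 6*a (B(a) = ((1/2)*(5 + 1)/1)*(a + a) = ((1/2)*1*6)*(2*a) = 3*(2*a) = 6*a)
(B(10) + 3)*52 = (6*10 + 3)*52 = (60 + 3)*52 = 63*52 = 3276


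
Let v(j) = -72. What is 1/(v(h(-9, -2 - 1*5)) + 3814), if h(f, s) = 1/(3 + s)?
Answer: 1/3742 ≈ 0.00026724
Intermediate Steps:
1/(v(h(-9, -2 - 1*5)) + 3814) = 1/(-72 + 3814) = 1/3742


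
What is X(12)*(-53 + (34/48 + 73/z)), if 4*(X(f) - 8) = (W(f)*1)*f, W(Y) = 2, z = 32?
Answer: -33607/48 ≈ -700.15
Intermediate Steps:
X(f) = 8 + f/2 (X(f) = 8 + ((2*1)*f)/4 = 8 + (2*f)/4 = 8 + f/2)
X(12)*(-53 + (34/48 + 73/z)) = (8 + (½)*12)*(-53 + (34/48 + 73/32)) = (8 + 6)*(-53 + (34*(1/48) + 73*(1/32))) = 14*(-53 + (17/24 + 73/32)) = 14*(-53 + 287/96) = 14*(-4801/96) = -33607/48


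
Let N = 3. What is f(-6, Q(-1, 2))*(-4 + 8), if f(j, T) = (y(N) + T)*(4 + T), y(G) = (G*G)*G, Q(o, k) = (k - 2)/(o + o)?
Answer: 432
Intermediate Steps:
Q(o, k) = (-2 + k)/(2*o) (Q(o, k) = (-2 + k)/((2*o)) = (-2 + k)*(1/(2*o)) = (-2 + k)/(2*o))
y(G) = G³ (y(G) = G²*G = G³)
f(j, T) = (4 + T)*(27 + T) (f(j, T) = (3³ + T)*(4 + T) = (27 + T)*(4 + T) = (4 + T)*(27 + T))
f(-6, Q(-1, 2))*(-4 + 8) = (108 + ((½)*(-2 + 2)/(-1))² + 31*((½)*(-2 + 2)/(-1)))*(-4 + 8) = (108 + ((½)*(-1)*0)² + 31*((½)*(-1)*0))*4 = (108 + 0² + 31*0)*4 = (108 + 0 + 0)*4 = 108*4 = 432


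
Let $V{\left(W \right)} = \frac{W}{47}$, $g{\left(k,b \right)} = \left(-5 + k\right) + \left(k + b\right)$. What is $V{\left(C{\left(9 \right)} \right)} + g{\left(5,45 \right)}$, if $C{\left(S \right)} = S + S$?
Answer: $\frac{2368}{47} \approx 50.383$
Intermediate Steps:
$g{\left(k,b \right)} = -5 + b + 2 k$ ($g{\left(k,b \right)} = \left(-5 + k\right) + \left(b + k\right) = -5 + b + 2 k$)
$C{\left(S \right)} = 2 S$
$V{\left(W \right)} = \frac{W}{47}$ ($V{\left(W \right)} = W \frac{1}{47} = \frac{W}{47}$)
$V{\left(C{\left(9 \right)} \right)} + g{\left(5,45 \right)} = \frac{2 \cdot 9}{47} + \left(-5 + 45 + 2 \cdot 5\right) = \frac{1}{47} \cdot 18 + \left(-5 + 45 + 10\right) = \frac{18}{47} + 50 = \frac{2368}{47}$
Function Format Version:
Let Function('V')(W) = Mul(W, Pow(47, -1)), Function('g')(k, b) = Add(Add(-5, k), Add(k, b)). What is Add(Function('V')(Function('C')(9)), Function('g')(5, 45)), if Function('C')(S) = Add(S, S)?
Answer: Rational(2368, 47) ≈ 50.383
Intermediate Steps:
Function('g')(k, b) = Add(-5, b, Mul(2, k)) (Function('g')(k, b) = Add(Add(-5, k), Add(b, k)) = Add(-5, b, Mul(2, k)))
Function('C')(S) = Mul(2, S)
Function('V')(W) = Mul(Rational(1, 47), W) (Function('V')(W) = Mul(W, Rational(1, 47)) = Mul(Rational(1, 47), W))
Add(Function('V')(Function('C')(9)), Function('g')(5, 45)) = Add(Mul(Rational(1, 47), Mul(2, 9)), Add(-5, 45, Mul(2, 5))) = Add(Mul(Rational(1, 47), 18), Add(-5, 45, 10)) = Add(Rational(18, 47), 50) = Rational(2368, 47)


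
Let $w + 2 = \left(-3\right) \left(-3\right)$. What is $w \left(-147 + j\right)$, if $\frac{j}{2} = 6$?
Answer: $-945$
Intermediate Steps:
$w = 7$ ($w = -2 - -9 = -2 + 9 = 7$)
$j = 12$ ($j = 2 \cdot 6 = 12$)
$w \left(-147 + j\right) = 7 \left(-147 + 12\right) = 7 \left(-135\right) = -945$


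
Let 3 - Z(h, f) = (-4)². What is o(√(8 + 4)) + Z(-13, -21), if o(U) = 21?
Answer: 8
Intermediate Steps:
Z(h, f) = -13 (Z(h, f) = 3 - 1*(-4)² = 3 - 1*16 = 3 - 16 = -13)
o(√(8 + 4)) + Z(-13, -21) = 21 - 13 = 8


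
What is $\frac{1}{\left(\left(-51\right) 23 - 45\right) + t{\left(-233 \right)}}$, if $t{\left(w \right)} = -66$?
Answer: $- \frac{1}{1284} \approx -0.00077882$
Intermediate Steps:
$\frac{1}{\left(\left(-51\right) 23 - 45\right) + t{\left(-233 \right)}} = \frac{1}{\left(\left(-51\right) 23 - 45\right) - 66} = \frac{1}{\left(-1173 - 45\right) - 66} = \frac{1}{-1218 - 66} = \frac{1}{-1284} = - \frac{1}{1284}$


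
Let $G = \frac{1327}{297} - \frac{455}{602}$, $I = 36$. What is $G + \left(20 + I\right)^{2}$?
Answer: $\frac{80194529}{25542} \approx 3139.7$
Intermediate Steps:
$G = \frac{94817}{25542}$ ($G = 1327 \cdot \frac{1}{297} - \frac{65}{86} = \frac{1327}{297} - \frac{65}{86} = \frac{94817}{25542} \approx 3.7122$)
$G + \left(20 + I\right)^{2} = \frac{94817}{25542} + \left(20 + 36\right)^{2} = \frac{94817}{25542} + 56^{2} = \frac{94817}{25542} + 3136 = \frac{80194529}{25542}$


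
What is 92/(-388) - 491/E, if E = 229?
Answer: -52894/22213 ≈ -2.3812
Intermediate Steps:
92/(-388) - 491/E = 92/(-388) - 491/229 = 92*(-1/388) - 491*1/229 = -23/97 - 491/229 = -52894/22213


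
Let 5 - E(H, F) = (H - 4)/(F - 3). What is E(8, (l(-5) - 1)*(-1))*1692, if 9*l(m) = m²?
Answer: 424692/43 ≈ 9876.6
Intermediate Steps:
l(m) = m²/9
E(H, F) = 5 - (-4 + H)/(-3 + F) (E(H, F) = 5 - (H - 4)/(F - 3) = 5 - (-4 + H)/(-3 + F))
E(8, (l(-5) - 1)*(-1))*1692 = ((-11 - 1*8 + 5*(((⅑)*(-5)² - 1)*(-1)))/(-3 + ((⅑)*(-5)² - 1)*(-1)))*1692 = ((-11 - 8 + 5*(((⅑)*25 - 1)*(-1)))/(-3 + ((⅑)*25 - 1)*(-1)))*1692 = ((-11 - 8 + 5*((25/9 - 1)*(-1)))/(-3 + (25/9 - 1)*(-1)))*1692 = ((-11 - 8 + 5*((16/9)*(-1)))/(-3 + (16/9)*(-1)))*1692 = ((-11 - 8 + 5*(-16/9))/(-3 - 16/9))*1692 = ((-11 - 8 - 80/9)/(-43/9))*1692 = -9/43*(-251/9)*1692 = (251/43)*1692 = 424692/43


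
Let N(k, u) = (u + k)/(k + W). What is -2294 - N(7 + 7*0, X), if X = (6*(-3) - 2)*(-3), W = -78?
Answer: -162807/71 ≈ -2293.1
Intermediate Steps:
X = 60 (X = (-18 - 2)*(-3) = -20*(-3) = 60)
N(k, u) = (k + u)/(-78 + k) (N(k, u) = (u + k)/(k - 78) = (k + u)/(-78 + k))
-2294 - N(7 + 7*0, X) = -2294 - ((7 + 7*0) + 60)/(-78 + (7 + 7*0)) = -2294 - ((7 + 0) + 60)/(-78 + (7 + 0)) = -2294 - (7 + 60)/(-78 + 7) = -2294 - 67/(-71) = -2294 - (-1)*67/71 = -2294 - 1*(-67/71) = -2294 + 67/71 = -162807/71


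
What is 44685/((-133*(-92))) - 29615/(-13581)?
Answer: 969236125/166177116 ≈ 5.8326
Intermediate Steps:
44685/((-133*(-92))) - 29615/(-13581) = 44685/12236 - 29615*(-1/13581) = 44685*(1/12236) + 29615/13581 = 44685/12236 + 29615/13581 = 969236125/166177116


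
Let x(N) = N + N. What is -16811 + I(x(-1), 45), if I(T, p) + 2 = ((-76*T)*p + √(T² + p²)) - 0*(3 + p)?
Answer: -9973 + √2029 ≈ -9928.0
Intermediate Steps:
x(N) = 2*N
I(T, p) = -2 + √(T² + p²) - 76*T*p (I(T, p) = -2 + (((-76*T)*p + √(T² + p²)) - 0*(3 + p)) = -2 + ((-76*T*p + √(T² + p²)) - 1*0) = -2 + ((√(T² + p²) - 76*T*p) + 0) = -2 + (√(T² + p²) - 76*T*p) = -2 + √(T² + p²) - 76*T*p)
-16811 + I(x(-1), 45) = -16811 + (-2 + √((2*(-1))² + 45²) - 76*2*(-1)*45) = -16811 + (-2 + √((-2)² + 2025) - 76*(-2)*45) = -16811 + (-2 + √(4 + 2025) + 6840) = -16811 + (-2 + √2029 + 6840) = -16811 + (6838 + √2029) = -9973 + √2029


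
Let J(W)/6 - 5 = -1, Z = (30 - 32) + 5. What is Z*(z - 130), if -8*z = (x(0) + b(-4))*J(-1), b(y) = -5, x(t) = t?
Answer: -345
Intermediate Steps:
Z = 3 (Z = -2 + 5 = 3)
J(W) = 24 (J(W) = 30 + 6*(-1) = 30 - 6 = 24)
z = 15 (z = -(0 - 5)*24/8 = -(-5)*24/8 = -⅛*(-120) = 15)
Z*(z - 130) = 3*(15 - 130) = 3*(-115) = -345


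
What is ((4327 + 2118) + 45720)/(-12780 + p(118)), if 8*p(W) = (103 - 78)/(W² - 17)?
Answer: -1160733848/284370331 ≈ -4.0818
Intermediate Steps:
p(W) = 25/(8*(-17 + W²)) (p(W) = ((103 - 78)/(W² - 17))/8 = (25/(-17 + W²))/8 = 25/(8*(-17 + W²)))
((4327 + 2118) + 45720)/(-12780 + p(118)) = ((4327 + 2118) + 45720)/(-12780 + 25/(8*(-17 + 118²))) = (6445 + 45720)/(-12780 + 25/(8*(-17 + 13924))) = 52165/(-12780 + (25/8)/13907) = 52165/(-12780 + (25/8)*(1/13907)) = 52165/(-12780 + 25/111256) = 52165/(-1421851655/111256) = 52165*(-111256/1421851655) = -1160733848/284370331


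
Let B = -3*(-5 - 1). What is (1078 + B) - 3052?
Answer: -1956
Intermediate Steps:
B = 18 (B = -3*(-6) = 18)
(1078 + B) - 3052 = (1078 + 18) - 3052 = 1096 - 3052 = -1956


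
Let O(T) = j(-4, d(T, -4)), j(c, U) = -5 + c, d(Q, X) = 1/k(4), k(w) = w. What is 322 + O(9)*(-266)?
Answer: 2716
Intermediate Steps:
d(Q, X) = 1/4
O(T) = -9 (O(T) = -5 - 4 = -9)
322 + O(9)*(-266) = 322 - 9*(-266) = 322 + 2394 = 2716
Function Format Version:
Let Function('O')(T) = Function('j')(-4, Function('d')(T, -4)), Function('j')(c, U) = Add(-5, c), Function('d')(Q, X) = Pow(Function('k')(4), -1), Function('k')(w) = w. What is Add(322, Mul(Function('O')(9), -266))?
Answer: 2716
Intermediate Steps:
Function('d')(Q, X) = Rational(1, 4) (Function('d')(Q, X) = Pow(4, -1) = Rational(1, 4))
Function('O')(T) = -9 (Function('O')(T) = Add(-5, -4) = -9)
Add(322, Mul(Function('O')(9), -266)) = Add(322, Mul(-9, -266)) = Add(322, 2394) = 2716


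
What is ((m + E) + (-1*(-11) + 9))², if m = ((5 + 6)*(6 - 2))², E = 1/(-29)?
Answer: 3217498729/841 ≈ 3.8258e+6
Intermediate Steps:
E = -1/29 ≈ -0.034483
m = 1936 (m = (11*4)² = 44² = 1936)
((m + E) + (-1*(-11) + 9))² = ((1936 - 1/29) + (-1*(-11) + 9))² = (56143/29 + (11 + 9))² = (56143/29 + 20)² = (56723/29)² = 3217498729/841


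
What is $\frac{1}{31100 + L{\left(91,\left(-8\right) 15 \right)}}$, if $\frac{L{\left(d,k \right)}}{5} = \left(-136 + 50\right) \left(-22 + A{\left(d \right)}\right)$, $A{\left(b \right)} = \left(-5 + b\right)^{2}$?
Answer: $- \frac{1}{3139720} \approx -3.185 \cdot 10^{-7}$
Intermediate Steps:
$L{\left(d,k \right)} = 9460 - 430 \left(-5 + d\right)^{2}$ ($L{\left(d,k \right)} = 5 \left(-136 + 50\right) \left(-22 + \left(-5 + d\right)^{2}\right) = 5 \left(- 86 \left(-22 + \left(-5 + d\right)^{2}\right)\right) = 5 \left(1892 - 86 \left(-5 + d\right)^{2}\right) = 9460 - 430 \left(-5 + d\right)^{2}$)
$\frac{1}{31100 + L{\left(91,\left(-8\right) 15 \right)}} = \frac{1}{31100 + \left(9460 - 430 \left(-5 + 91\right)^{2}\right)} = \frac{1}{31100 + \left(9460 - 430 \cdot 86^{2}\right)} = \frac{1}{31100 + \left(9460 - 3180280\right)} = \frac{1}{31100 - 3170820} = \frac{1}{-3139720} = - \frac{1}{3139720}$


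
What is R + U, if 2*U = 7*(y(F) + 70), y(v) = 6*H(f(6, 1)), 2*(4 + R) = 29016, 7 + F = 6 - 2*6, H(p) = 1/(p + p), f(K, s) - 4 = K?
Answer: 295001/20 ≈ 14750.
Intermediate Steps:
f(K, s) = 4 + K
H(p) = 1/(2*p)
F = -13 (F = -7 + (6 - 2*6) = -7 + (6 - 12) = -7 - 6 = -13)
R = 14504 (R = -4 + (½)*29016 = -4 + 14508 = 14504)
y(v) = 3/10 (y(v) = 6*(1/(2*(4 + 6))) = 6*((½)/10) = 6*((½)*(⅒)) = 6*(1/20) = 3/10)
U = 4921/20 (U = (7*(3/10 + 70))/2 = (7*(703/10))/2 = (½)*(4921/10) = 4921/20 ≈ 246.05)
R + U = 14504 + 4921/20 = 295001/20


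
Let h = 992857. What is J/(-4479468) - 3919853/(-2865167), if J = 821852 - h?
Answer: 18048813961039/12834423891156 ≈ 1.4063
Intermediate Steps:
J = -171005 (J = 821852 - 1*992857 = 821852 - 992857 = -171005)
J/(-4479468) - 3919853/(-2865167) = -171005/(-4479468) - 3919853/(-2865167) = -171005*(-1/4479468) - 3919853*(-1/2865167) = 171005/4479468 + 3919853/2865167 = 18048813961039/12834423891156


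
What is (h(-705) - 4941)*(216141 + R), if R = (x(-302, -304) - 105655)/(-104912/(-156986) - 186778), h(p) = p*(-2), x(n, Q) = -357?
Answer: -1864832627173320959/2443452183 ≈ -7.6320e+8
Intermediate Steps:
h(p) = -2*p
R = 4160599958/7330356549 (R = (-357 - 105655)/(-104912/(-156986) - 186778) = -106012/(-104912*(-1/156986) - 186778) = -106012/(52456/78493 - 186778) = -106012/(-14660713098/78493) = -106012*(-78493/14660713098) = 4160599958/7330356549 ≈ 0.56758)
(h(-705) - 4941)*(216141 + R) = (-2*(-705) - 4941)*(216141 + 4160599958/7330356549) = (1410 - 4941)*(1584394755457367/7330356549) = -3531*1584394755457367/7330356549 = -1864832627173320959/2443452183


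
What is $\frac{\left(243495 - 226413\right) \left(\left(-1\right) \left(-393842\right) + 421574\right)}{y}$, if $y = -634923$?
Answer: $- \frac{1547659568}{70547} \approx -21938.0$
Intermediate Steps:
$\frac{\left(243495 - 226413\right) \left(\left(-1\right) \left(-393842\right) + 421574\right)}{y} = \frac{\left(243495 - 226413\right) \left(\left(-1\right) \left(-393842\right) + 421574\right)}{-634923} = 17082 \left(393842 + 421574\right) \left(- \frac{1}{634923}\right) = 17082 \cdot 815416 \left(- \frac{1}{634923}\right) = 13928936112 \left(- \frac{1}{634923}\right) = - \frac{1547659568}{70547}$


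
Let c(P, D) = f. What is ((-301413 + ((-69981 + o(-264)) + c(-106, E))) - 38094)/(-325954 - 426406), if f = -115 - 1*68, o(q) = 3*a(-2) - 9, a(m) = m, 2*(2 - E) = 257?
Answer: 204843/376180 ≈ 0.54453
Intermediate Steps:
E = -253/2 (E = 2 - 1/2*257 = 2 - 257/2 = -253/2 ≈ -126.50)
o(q) = -15 (o(q) = 3*(-2) - 9 = -6 - 9 = -15)
f = -183 (f = -115 - 68 = -183)
c(P, D) = -183
((-301413 + ((-69981 + o(-264)) + c(-106, E))) - 38094)/(-325954 - 426406) = ((-301413 + ((-69981 - 15) - 183)) - 38094)/(-325954 - 426406) = ((-301413 + (-69996 - 183)) - 38094)/(-752360) = ((-301413 - 70179) - 38094)*(-1/752360) = (-371592 - 38094)*(-1/752360) = -409686*(-1/752360) = 204843/376180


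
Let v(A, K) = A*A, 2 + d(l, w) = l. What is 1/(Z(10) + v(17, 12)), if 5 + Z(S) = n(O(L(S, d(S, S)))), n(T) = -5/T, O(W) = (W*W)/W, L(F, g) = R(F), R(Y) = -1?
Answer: 1/289 ≈ 0.0034602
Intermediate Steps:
d(l, w) = -2 + l
v(A, K) = A**2
L(F, g) = -1
O(W) = W (O(W) = W**2/W = W)
Z(S) = 0 (Z(S) = -5 - 5/(-1) = -5 - 5*(-1) = -5 + 5 = 0)
1/(Z(10) + v(17, 12)) = 1/(0 + 17**2) = 1/(0 + 289) = 1/289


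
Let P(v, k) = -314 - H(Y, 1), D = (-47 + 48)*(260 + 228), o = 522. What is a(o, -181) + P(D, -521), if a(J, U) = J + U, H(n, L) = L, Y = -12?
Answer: 26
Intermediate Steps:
D = 488 (D = 1*488 = 488)
P(v, k) = -315 (P(v, k) = -314 - 1*1 = -314 - 1 = -315)
a(o, -181) + P(D, -521) = (522 - 181) - 315 = 341 - 315 = 26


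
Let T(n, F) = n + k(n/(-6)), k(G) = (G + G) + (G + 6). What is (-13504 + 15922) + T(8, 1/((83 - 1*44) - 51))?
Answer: 2428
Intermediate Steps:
k(G) = 6 + 3*G (k(G) = 2*G + (6 + G) = 6 + 3*G)
T(n, F) = 6 + n/2 (T(n, F) = n + (6 + 3*(n/(-6))) = n + (6 + 3*(n*(-⅙))) = n + (6 + 3*(-n/6)) = n + (6 - n/2) = 6 + n/2)
(-13504 + 15922) + T(8, 1/((83 - 1*44) - 51)) = (-13504 + 15922) + (6 + (½)*8) = 2418 + (6 + 4) = 2418 + 10 = 2428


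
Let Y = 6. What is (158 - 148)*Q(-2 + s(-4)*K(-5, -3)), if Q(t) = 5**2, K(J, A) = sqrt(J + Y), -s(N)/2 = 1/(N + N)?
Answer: 250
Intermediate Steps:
s(N) = -1/N (s(N) = -2/(N + N) = -2*1/(2*N) = -1/N)
K(J, A) = sqrt(6 + J) (K(J, A) = sqrt(J + 6) = sqrt(6 + J))
Q(t) = 25
(158 - 148)*Q(-2 + s(-4)*K(-5, -3)) = (158 - 148)*25 = 10*25 = 250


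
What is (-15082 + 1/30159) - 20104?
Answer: -1061174573/30159 ≈ -35186.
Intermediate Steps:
(-15082 + 1/30159) - 20104 = -454858037/30159 - 20104 = -1061174573/30159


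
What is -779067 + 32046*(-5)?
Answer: -939297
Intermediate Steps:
-779067 + 32046*(-5) = -779067 - 160230 = -939297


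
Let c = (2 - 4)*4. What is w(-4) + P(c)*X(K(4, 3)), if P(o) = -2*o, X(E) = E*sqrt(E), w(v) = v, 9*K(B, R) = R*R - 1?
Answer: -4 + 256*sqrt(2)/27 ≈ 9.4088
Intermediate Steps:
K(B, R) = -1/9 + R**2/9 (K(B, R) = (R*R - 1)/9 = (R**2 - 1)/9 = (-1 + R**2)/9 = -1/9 + R**2/9)
X(E) = E**(3/2)
c = -8 (c = -2*4 = -8)
w(-4) + P(c)*X(K(4, 3)) = -4 + (-2*(-8))*(-1/9 + (1/9)*3**2)**(3/2) = -4 + 16*(-1/9 + (1/9)*9)**(3/2) = -4 + 16*(-1/9 + 1)**(3/2) = -4 + 16*(8/9)**(3/2) = -4 + 16*(16*sqrt(2)/27) = -4 + 256*sqrt(2)/27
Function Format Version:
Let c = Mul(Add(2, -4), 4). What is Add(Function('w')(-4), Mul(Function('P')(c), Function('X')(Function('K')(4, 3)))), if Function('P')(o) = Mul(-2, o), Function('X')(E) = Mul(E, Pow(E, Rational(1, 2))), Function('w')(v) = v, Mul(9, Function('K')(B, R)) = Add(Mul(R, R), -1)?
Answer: Add(-4, Mul(Rational(256, 27), Pow(2, Rational(1, 2)))) ≈ 9.4088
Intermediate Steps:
Function('K')(B, R) = Add(Rational(-1, 9), Mul(Rational(1, 9), Pow(R, 2))) (Function('K')(B, R) = Mul(Rational(1, 9), Add(Mul(R, R), -1)) = Mul(Rational(1, 9), Add(Pow(R, 2), -1)) = Mul(Rational(1, 9), Add(-1, Pow(R, 2))) = Add(Rational(-1, 9), Mul(Rational(1, 9), Pow(R, 2))))
Function('X')(E) = Pow(E, Rational(3, 2))
c = -8 (c = Mul(-2, 4) = -8)
Add(Function('w')(-4), Mul(Function('P')(c), Function('X')(Function('K')(4, 3)))) = Add(-4, Mul(Mul(-2, -8), Pow(Add(Rational(-1, 9), Mul(Rational(1, 9), Pow(3, 2))), Rational(3, 2)))) = Add(-4, Mul(16, Pow(Add(Rational(-1, 9), Mul(Rational(1, 9), 9)), Rational(3, 2)))) = Add(-4, Mul(16, Pow(Add(Rational(-1, 9), 1), Rational(3, 2)))) = Add(-4, Mul(16, Pow(Rational(8, 9), Rational(3, 2)))) = Add(-4, Mul(16, Mul(Rational(16, 27), Pow(2, Rational(1, 2))))) = Add(-4, Mul(Rational(256, 27), Pow(2, Rational(1, 2))))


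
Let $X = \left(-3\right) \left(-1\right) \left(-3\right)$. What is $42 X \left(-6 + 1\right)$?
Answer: $1890$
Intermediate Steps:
$X = -9$ ($X = 3 \left(-3\right) = -9$)
$42 X \left(-6 + 1\right) = 42 \left(-9\right) \left(-6 + 1\right) = \left(-378\right) \left(-5\right) = 1890$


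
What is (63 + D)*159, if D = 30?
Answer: 14787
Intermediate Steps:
(63 + D)*159 = (63 + 30)*159 = 93*159 = 14787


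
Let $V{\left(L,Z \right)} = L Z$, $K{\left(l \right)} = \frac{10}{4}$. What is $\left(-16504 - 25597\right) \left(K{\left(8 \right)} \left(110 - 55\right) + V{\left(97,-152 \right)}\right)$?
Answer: $\frac{1229896513}{2} \approx 6.1495 \cdot 10^{8}$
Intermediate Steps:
$K{\left(l \right)} = \frac{5}{2}$ ($K{\left(l \right)} = 10 \cdot \frac{1}{4} = \frac{5}{2}$)
$\left(-16504 - 25597\right) \left(K{\left(8 \right)} \left(110 - 55\right) + V{\left(97,-152 \right)}\right) = \left(-16504 - 25597\right) \left(\frac{5 \left(110 - 55\right)}{2} + 97 \left(-152\right)\right) = - 42101 \left(\frac{5}{2} \cdot 55 - 14744\right) = - 42101 \left(\frac{275}{2} - 14744\right) = \left(-42101\right) \left(- \frac{29213}{2}\right) = \frac{1229896513}{2}$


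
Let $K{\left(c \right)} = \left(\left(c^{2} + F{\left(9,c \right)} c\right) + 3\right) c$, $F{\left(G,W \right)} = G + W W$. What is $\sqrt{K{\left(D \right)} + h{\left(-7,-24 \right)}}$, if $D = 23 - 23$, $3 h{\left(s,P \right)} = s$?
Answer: $\frac{i \sqrt{21}}{3} \approx 1.5275 i$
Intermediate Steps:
$h{\left(s,P \right)} = \frac{s}{3}$
$D = 0$
$F{\left(G,W \right)} = G + W^{2}$
$K{\left(c \right)} = c \left(3 + c^{2} + c \left(9 + c^{2}\right)\right)$ ($K{\left(c \right)} = \left(\left(c^{2} + \left(9 + c^{2}\right) c\right) + 3\right) c = \left(\left(c^{2} + c \left(9 + c^{2}\right)\right) + 3\right) c = \left(3 + c^{2} + c \left(9 + c^{2}\right)\right) c = c \left(3 + c^{2} + c \left(9 + c^{2}\right)\right)$)
$\sqrt{K{\left(D \right)} + h{\left(-7,-24 \right)}} = \sqrt{0 \left(3 + 0^{2} + 0 \left(9 + 0^{2}\right)\right) + \frac{1}{3} \left(-7\right)} = \sqrt{0 \left(3 + 0 + 0 \left(9 + 0\right)\right) - \frac{7}{3}} = \sqrt{0 \left(3 + 0 + 0 \cdot 9\right) - \frac{7}{3}} = \sqrt{0 \left(3 + 0 + 0\right) - \frac{7}{3}} = \sqrt{0 \cdot 3 - \frac{7}{3}} = \sqrt{0 - \frac{7}{3}} = \sqrt{- \frac{7}{3}} = \frac{i \sqrt{21}}{3}$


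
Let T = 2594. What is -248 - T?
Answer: -2842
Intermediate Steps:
-248 - T = -248 - 1*2594 = -248 - 2594 = -2842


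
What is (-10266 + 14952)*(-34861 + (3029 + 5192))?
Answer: -124835040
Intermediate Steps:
(-10266 + 14952)*(-34861 + (3029 + 5192)) = 4686*(-34861 + 8221) = 4686*(-26640) = -124835040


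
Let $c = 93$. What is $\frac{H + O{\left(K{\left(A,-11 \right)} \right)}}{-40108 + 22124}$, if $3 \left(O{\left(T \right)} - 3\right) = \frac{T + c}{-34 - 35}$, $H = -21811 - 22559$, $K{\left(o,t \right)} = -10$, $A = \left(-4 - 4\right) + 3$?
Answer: $\frac{2296013}{930672} \approx 2.467$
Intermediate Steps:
$A = -5$ ($A = -8 + 3 = -5$)
$H = -44370$ ($H = -21811 - 22559 = -44370$)
$O{\left(T \right)} = \frac{176}{69} - \frac{T}{207}$ ($O{\left(T \right)} = 3 + \frac{\left(T + 93\right) \frac{1}{-34 - 35}}{3} = 3 + \frac{\left(93 + T\right) \frac{1}{-69}}{3} = 3 + \frac{\left(93 + T\right) \left(- \frac{1}{69}\right)}{3} = 3 + \frac{- \frac{31}{23} - \frac{T}{69}}{3} = 3 - \left(\frac{31}{69} + \frac{T}{207}\right) = \frac{176}{69} - \frac{T}{207}$)
$\frac{H + O{\left(K{\left(A,-11 \right)} \right)}}{-40108 + 22124} = \frac{-44370 + \left(\frac{176}{69} - - \frac{10}{207}\right)}{-40108 + 22124} = \frac{-44370 + \left(\frac{176}{69} + \frac{10}{207}\right)}{-17984} = \left(-44370 + \frac{538}{207}\right) \left(- \frac{1}{17984}\right) = \left(- \frac{9184052}{207}\right) \left(- \frac{1}{17984}\right) = \frac{2296013}{930672}$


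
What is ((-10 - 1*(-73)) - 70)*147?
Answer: -1029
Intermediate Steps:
((-10 - 1*(-73)) - 70)*147 = ((-10 + 73) - 70)*147 = (63 - 70)*147 = -7*147 = -1029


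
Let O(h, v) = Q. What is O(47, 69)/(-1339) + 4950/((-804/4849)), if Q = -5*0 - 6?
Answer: -5356568271/179426 ≈ -29854.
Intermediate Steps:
Q = -6 (Q = 0 - 6 = -6)
O(h, v) = -6
O(47, 69)/(-1339) + 4950/((-804/4849)) = -6/(-1339) + 4950/((-804/4849)) = -6*(-1/1339) + 4950/((-804*1/4849)) = 6/1339 + 4950/(-804/4849) = 6/1339 + 4950*(-4849/804) = 6/1339 - 4000425/134 = -5356568271/179426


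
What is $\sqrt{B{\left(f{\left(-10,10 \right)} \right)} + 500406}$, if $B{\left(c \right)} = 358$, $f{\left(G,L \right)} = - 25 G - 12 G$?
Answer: $2 \sqrt{125191} \approx 707.65$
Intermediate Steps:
$f{\left(G,L \right)} = - 37 G$
$\sqrt{B{\left(f{\left(-10,10 \right)} \right)} + 500406} = \sqrt{358 + 500406} = \sqrt{500764} = 2 \sqrt{125191}$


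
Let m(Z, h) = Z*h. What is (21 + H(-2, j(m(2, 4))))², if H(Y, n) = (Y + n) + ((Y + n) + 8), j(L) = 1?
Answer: 729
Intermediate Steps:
H(Y, n) = 8 + 2*Y + 2*n (H(Y, n) = (Y + n) + (8 + Y + n) = 8 + 2*Y + 2*n)
(21 + H(-2, j(m(2, 4))))² = (21 + (8 + 2*(-2) + 2*1))² = (21 + (8 - 4 + 2))² = (21 + 6)² = 27² = 729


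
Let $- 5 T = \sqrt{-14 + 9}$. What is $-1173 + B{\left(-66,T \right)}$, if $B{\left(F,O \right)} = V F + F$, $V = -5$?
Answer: $-909$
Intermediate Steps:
$T = - \frac{i \sqrt{5}}{5}$ ($T = - \frac{\sqrt{-14 + 9}}{5} = - \frac{\sqrt{-5}}{5} = - \frac{i \sqrt{5}}{5} \approx - 0.44721 i$)
$B{\left(F,O \right)} = - 4 F$ ($B{\left(F,O \right)} = - 5 F + F = - 4 F$)
$-1173 + B{\left(-66,T \right)} = -1173 - -264 = -1173 + 264 = -909$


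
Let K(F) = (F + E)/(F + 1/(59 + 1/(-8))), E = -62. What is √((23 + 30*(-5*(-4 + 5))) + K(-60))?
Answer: I*√24936218146/14126 ≈ 11.179*I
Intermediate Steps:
K(F) = (-62 + F)/(8/471 + F) (K(F) = (F - 62)/(F + 1/(59 + 1/(-8))) = (-62 + F)/(F + 1/(59 - ⅛)) = (-62 + F)/(F + 1/(471/8)) = (-62 + F)/(F + 8/471) = (-62 + F)/(8/471 + F))
√((23 + 30*(-5*(-4 + 5))) + K(-60)) = √((23 + 30*(-5*(-4 + 5))) + 471*(-62 - 60)/(8 + 471*(-60))) = √((23 + 30*(-5*1)) + 471*(-122)/(8 - 28260)) = √((23 + 30*(-5)) + 471*(-122)/(-28252)) = √((23 - 150) + 471*(-1/28252)*(-122)) = √(-127 + 28731/14126) = √(-1765271/14126) = I*√24936218146/14126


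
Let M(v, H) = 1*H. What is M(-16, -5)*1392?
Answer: -6960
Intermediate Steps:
M(v, H) = H
M(-16, -5)*1392 = -5*1392 = -6960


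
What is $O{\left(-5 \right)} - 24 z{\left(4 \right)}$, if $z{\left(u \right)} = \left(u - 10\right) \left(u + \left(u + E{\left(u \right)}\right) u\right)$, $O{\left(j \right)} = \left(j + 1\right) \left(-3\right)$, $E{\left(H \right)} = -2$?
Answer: $1740$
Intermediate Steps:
$O{\left(j \right)} = -3 - 3 j$ ($O{\left(j \right)} = \left(1 + j\right) \left(-3\right) = -3 - 3 j$)
$z{\left(u \right)} = \left(-10 + u\right) \left(u + u \left(-2 + u\right)\right)$ ($z{\left(u \right)} = \left(u - 10\right) \left(u + \left(u - 2\right) u\right) = \left(-10 + u\right) \left(u + \left(-2 + u\right) u\right) = \left(-10 + u\right) \left(u + u \left(-2 + u\right)\right)$)
$O{\left(-5 \right)} - 24 z{\left(4 \right)} = \left(-3 - -15\right) - 24 \cdot 4 \left(10 + 4^{2} - 44\right) = \left(-3 + 15\right) - 24 \cdot 4 \left(10 + 16 - 44\right) = 12 - 24 \cdot 4 \left(-18\right) = 12 - -1728 = 12 + 1728 = 1740$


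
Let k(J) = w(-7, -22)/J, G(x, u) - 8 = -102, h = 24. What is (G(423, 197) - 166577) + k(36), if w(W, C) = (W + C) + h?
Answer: -6000161/36 ≈ -1.6667e+5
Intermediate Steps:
w(W, C) = 24 + C + W (w(W, C) = (W + C) + 24 = (C + W) + 24 = 24 + C + W)
G(x, u) = -94 (G(x, u) = 8 - 102 = -94)
k(J) = -5/J (k(J) = (24 - 22 - 7)/J = -5/J)
(G(423, 197) - 166577) + k(36) = (-94 - 166577) - 5/36 = -166671 - 5*1/36 = -166671 - 5/36 = -6000161/36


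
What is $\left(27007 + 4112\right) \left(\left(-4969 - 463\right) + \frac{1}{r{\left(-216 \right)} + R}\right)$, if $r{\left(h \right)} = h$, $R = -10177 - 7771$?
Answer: $- \frac{3070413674031}{18164} \approx -1.6904 \cdot 10^{8}$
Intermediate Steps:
$R = -17948$ ($R = -10177 - 7771 = -17948$)
$\left(27007 + 4112\right) \left(\left(-4969 - 463\right) + \frac{1}{r{\left(-216 \right)} + R}\right) = \left(27007 + 4112\right) \left(\left(-4969 - 463\right) + \frac{1}{-216 - 17948}\right) = 31119 \left(-5432 + \frac{1}{-18164}\right) = 31119 \left(-5432 - \frac{1}{18164}\right) = 31119 \left(- \frac{98666849}{18164}\right) = - \frac{3070413674031}{18164}$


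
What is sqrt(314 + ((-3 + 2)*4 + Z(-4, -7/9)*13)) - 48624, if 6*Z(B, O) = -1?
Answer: -48624 + sqrt(11082)/6 ≈ -48606.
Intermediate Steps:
Z(B, O) = -1/6 (Z(B, O) = (1/6)*(-1) = -1/6)
sqrt(314 + ((-3 + 2)*4 + Z(-4, -7/9)*13)) - 48624 = sqrt(314 + ((-3 + 2)*4 - 1/6*13)) - 48624 = sqrt(314 + (-1*4 - 13/6)) - 48624 = sqrt(314 + (-4 - 13/6)) - 48624 = sqrt(314 - 37/6) - 48624 = sqrt(1847/6) - 48624 = sqrt(11082)/6 - 48624 = -48624 + sqrt(11082)/6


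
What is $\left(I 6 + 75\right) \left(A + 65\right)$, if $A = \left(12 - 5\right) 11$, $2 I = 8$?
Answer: $14058$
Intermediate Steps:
$I = 4$ ($I = \frac{1}{2} \cdot 8 = 4$)
$A = 77$ ($A = 7 \cdot 11 = 77$)
$\left(I 6 + 75\right) \left(A + 65\right) = \left(4 \cdot 6 + 75\right) \left(77 + 65\right) = \left(24 + 75\right) 142 = 99 \cdot 142 = 14058$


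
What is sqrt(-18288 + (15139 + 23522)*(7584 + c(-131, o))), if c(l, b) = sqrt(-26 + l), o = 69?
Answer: sqrt(293186736 + 38661*I*sqrt(157)) ≈ 17123.0 + 14.1*I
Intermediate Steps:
sqrt(-18288 + (15139 + 23522)*(7584 + c(-131, o))) = sqrt(-18288 + (15139 + 23522)*(7584 + sqrt(-26 - 131))) = sqrt(-18288 + 38661*(7584 + sqrt(-157))) = sqrt(-18288 + 38661*(7584 + I*sqrt(157))) = sqrt(-18288 + (293205024 + 38661*I*sqrt(157))) = sqrt(293186736 + 38661*I*sqrt(157))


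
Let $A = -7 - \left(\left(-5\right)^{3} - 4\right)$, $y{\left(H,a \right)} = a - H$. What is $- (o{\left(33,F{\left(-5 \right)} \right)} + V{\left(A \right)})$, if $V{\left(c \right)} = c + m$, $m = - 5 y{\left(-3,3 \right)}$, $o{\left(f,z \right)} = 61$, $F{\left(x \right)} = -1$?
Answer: $-153$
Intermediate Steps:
$A = 122$ ($A = -7 - \left(-125 - 4\right) = -7 - -129 = -7 + 129 = 122$)
$m = -30$ ($m = - 5 \left(3 - -3\right) = - 5 \left(3 + 3\right) = \left(-5\right) 6 = -30$)
$V{\left(c \right)} = -30 + c$ ($V{\left(c \right)} = c - 30 = -30 + c$)
$- (o{\left(33,F{\left(-5 \right)} \right)} + V{\left(A \right)}) = - (61 + \left(-30 + 122\right)) = - (61 + 92) = \left(-1\right) 153 = -153$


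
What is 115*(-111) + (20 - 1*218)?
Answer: -12963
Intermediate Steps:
115*(-111) + (20 - 1*218) = -12765 + (20 - 218) = -12765 - 198 = -12963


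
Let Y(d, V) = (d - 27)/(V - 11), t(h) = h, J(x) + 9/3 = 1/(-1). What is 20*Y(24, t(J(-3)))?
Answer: 4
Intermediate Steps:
J(x) = -4 (J(x) = -3 + 1/(-1) = -3 - 1 = -4)
Y(d, V) = (-27 + d)/(-11 + V)
20*Y(24, t(J(-3))) = 20*((-27 + 24)/(-11 - 4)) = 20*(-3/(-15)) = 20*(-1/15*(-3)) = 20*(⅕) = 4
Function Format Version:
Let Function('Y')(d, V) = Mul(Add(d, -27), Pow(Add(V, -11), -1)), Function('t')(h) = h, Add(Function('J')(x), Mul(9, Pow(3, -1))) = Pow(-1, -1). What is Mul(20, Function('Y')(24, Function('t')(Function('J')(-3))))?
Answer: 4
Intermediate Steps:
Function('J')(x) = -4 (Function('J')(x) = Add(-3, Pow(-1, -1)) = Add(-3, -1) = -4)
Function('Y')(d, V) = Mul(Pow(Add(-11, V), -1), Add(-27, d)) (Function('Y')(d, V) = Mul(Add(-27, d), Pow(Add(-11, V), -1)) = Mul(Pow(Add(-11, V), -1), Add(-27, d)))
Mul(20, Function('Y')(24, Function('t')(Function('J')(-3)))) = Mul(20, Mul(Pow(Add(-11, -4), -1), Add(-27, 24))) = Mul(20, Mul(Pow(-15, -1), -3)) = Mul(20, Mul(Rational(-1, 15), -3)) = Mul(20, Rational(1, 5)) = 4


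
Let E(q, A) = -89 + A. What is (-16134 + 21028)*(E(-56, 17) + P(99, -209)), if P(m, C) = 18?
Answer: -264276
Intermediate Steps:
(-16134 + 21028)*(E(-56, 17) + P(99, -209)) = (-16134 + 21028)*((-89 + 17) + 18) = 4894*(-72 + 18) = 4894*(-54) = -264276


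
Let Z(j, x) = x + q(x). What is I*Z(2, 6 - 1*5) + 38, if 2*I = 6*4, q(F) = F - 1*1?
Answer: 50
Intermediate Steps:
q(F) = -1 + F (q(F) = F - 1 = -1 + F)
Z(j, x) = -1 + 2*x (Z(j, x) = x + (-1 + x) = -1 + 2*x)
I = 12 (I = (6*4)/2 = (½)*24 = 12)
I*Z(2, 6 - 1*5) + 38 = 12*(-1 + 2*(6 - 1*5)) + 38 = 12*(-1 + 2*(6 - 5)) + 38 = 12*(-1 + 2*1) + 38 = 12*(-1 + 2) + 38 = 12*1 + 38 = 12 + 38 = 50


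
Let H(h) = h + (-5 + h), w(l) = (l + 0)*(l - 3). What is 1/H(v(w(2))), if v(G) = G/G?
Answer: -⅓ ≈ -0.33333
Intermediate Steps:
w(l) = l*(-3 + l)
v(G) = 1
H(h) = -5 + 2*h
1/H(v(w(2))) = 1/(-5 + 2*1) = 1/(-5 + 2) = 1/(-3) = -⅓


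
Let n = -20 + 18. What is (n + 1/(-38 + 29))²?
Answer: 361/81 ≈ 4.4568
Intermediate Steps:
n = -2
(n + 1/(-38 + 29))² = (-2 + 1/(-38 + 29))² = (-2 + 1/(-9))² = (-2 - ⅑)² = (-19/9)² = 361/81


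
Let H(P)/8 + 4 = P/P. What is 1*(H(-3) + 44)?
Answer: 20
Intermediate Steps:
H(P) = -24 (H(P) = -32 + 8*(P/P) = -32 + 8*1 = -32 + 8 = -24)
1*(H(-3) + 44) = 1*(-24 + 44) = 1*20 = 20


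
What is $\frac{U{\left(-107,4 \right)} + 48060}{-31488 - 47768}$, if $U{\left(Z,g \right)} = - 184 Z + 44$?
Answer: $- \frac{8474}{9907} \approx -0.85535$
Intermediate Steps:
$U{\left(Z,g \right)} = 44 - 184 Z$
$\frac{U{\left(-107,4 \right)} + 48060}{-31488 - 47768} = \frac{\left(44 - -19688\right) + 48060}{-31488 - 47768} = \frac{\left(44 + 19688\right) + 48060}{-79256} = \left(19732 + 48060\right) \left(- \frac{1}{79256}\right) = 67792 \left(- \frac{1}{79256}\right) = - \frac{8474}{9907}$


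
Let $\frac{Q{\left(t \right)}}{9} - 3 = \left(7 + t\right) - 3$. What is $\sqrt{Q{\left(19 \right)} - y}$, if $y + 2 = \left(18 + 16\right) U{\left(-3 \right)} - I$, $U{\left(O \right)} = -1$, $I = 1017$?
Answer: $3 \sqrt{143} \approx 35.875$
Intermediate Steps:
$Q{\left(t \right)} = 63 + 9 t$ ($Q{\left(t \right)} = 27 + 9 \left(\left(7 + t\right) - 3\right) = 27 + 9 \left(4 + t\right) = 27 + \left(36 + 9 t\right) = 63 + 9 t$)
$y = -1053$ ($y = -2 - \left(1017 - \left(18 + 16\right) \left(-1\right)\right) = -2 + \left(34 \left(-1\right) - 1017\right) = -2 - 1051 = -1053$)
$\sqrt{Q{\left(19 \right)} - y} = \sqrt{\left(63 + 9 \cdot 19\right) - -1053} = \sqrt{\left(63 + 171\right) + 1053} = \sqrt{234 + 1053} = \sqrt{1287} = 3 \sqrt{143}$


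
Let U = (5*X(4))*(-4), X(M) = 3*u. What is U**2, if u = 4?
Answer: 57600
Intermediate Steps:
X(M) = 12 (X(M) = 3*4 = 12)
U = -240 (U = (5*12)*(-4) = 60*(-4) = -240)
U**2 = (-240)**2 = 57600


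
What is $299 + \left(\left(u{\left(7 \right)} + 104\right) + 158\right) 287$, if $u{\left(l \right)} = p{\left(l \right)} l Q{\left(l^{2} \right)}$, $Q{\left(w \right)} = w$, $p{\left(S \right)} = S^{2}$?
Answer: $4899102$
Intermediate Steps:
$u{\left(l \right)} = l^{5}$ ($u{\left(l \right)} = l^{2} l l^{2} = l^{3} l^{2} = l^{5}$)
$299 + \left(\left(u{\left(7 \right)} + 104\right) + 158\right) 287 = 299 + \left(\left(7^{5} + 104\right) + 158\right) 287 = 299 + \left(\left(16807 + 104\right) + 158\right) 287 = 299 + \left(16911 + 158\right) 287 = 299 + 17069 \cdot 287 = 299 + 4898803 = 4899102$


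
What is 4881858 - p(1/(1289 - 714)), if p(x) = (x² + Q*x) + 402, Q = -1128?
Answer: 1613932038599/330625 ≈ 4.8815e+6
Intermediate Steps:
p(x) = 402 + x² - 1128*x (p(x) = (x² - 1128*x) + 402 = 402 + x² - 1128*x)
4881858 - p(1/(1289 - 714)) = 4881858 - (402 + (1/(1289 - 714))² - 1128/(1289 - 714)) = 4881858 - (402 + (1/575)² - 1128/575) = 4881858 - (402 + (1/575)² - 1128*1/575) = 4881858 - (402 + 1/330625 - 1128/575) = 4881858 - 1*132262651/330625 = 4881858 - 132262651/330625 = 1613932038599/330625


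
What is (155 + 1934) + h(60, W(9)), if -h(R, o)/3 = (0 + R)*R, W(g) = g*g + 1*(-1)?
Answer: -8711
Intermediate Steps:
W(g) = -1 + g**2 (W(g) = g**2 - 1 = -1 + g**2)
h(R, o) = -3*R**2 (h(R, o) = -3*(0 + R)*R = -3*R*R = -3*R**2)
(155 + 1934) + h(60, W(9)) = (155 + 1934) - 3*60**2 = 2089 - 3*3600 = 2089 - 10800 = -8711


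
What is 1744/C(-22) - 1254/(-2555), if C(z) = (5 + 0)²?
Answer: 897454/12775 ≈ 70.251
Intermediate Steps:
C(z) = 25 (C(z) = 5² = 25)
1744/C(-22) - 1254/(-2555) = 1744/25 - 1254/(-2555) = 1744*(1/25) - 1254*(-1/2555) = 1744/25 + 1254/2555 = 897454/12775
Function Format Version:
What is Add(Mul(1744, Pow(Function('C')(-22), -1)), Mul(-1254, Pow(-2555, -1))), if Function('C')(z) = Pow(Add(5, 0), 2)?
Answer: Rational(897454, 12775) ≈ 70.251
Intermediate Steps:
Function('C')(z) = 25 (Function('C')(z) = Pow(5, 2) = 25)
Add(Mul(1744, Pow(Function('C')(-22), -1)), Mul(-1254, Pow(-2555, -1))) = Add(Mul(1744, Pow(25, -1)), Mul(-1254, Pow(-2555, -1))) = Add(Mul(1744, Rational(1, 25)), Mul(-1254, Rational(-1, 2555))) = Add(Rational(1744, 25), Rational(1254, 2555)) = Rational(897454, 12775)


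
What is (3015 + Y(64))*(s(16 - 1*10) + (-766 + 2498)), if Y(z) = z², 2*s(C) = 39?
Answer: 24909833/2 ≈ 1.2455e+7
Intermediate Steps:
s(C) = 39/2 (s(C) = (½)*39 = 39/2)
(3015 + Y(64))*(s(16 - 1*10) + (-766 + 2498)) = (3015 + 64²)*(39/2 + (-766 + 2498)) = (3015 + 4096)*(39/2 + 1732) = 7111*(3503/2) = 24909833/2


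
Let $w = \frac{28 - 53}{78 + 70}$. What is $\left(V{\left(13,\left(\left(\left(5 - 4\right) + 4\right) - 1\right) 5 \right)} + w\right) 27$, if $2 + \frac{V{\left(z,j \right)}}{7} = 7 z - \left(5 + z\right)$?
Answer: $\frac{1985337}{148} \approx 13414.0$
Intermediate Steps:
$V{\left(z,j \right)} = -49 + 42 z$ ($V{\left(z,j \right)} = -14 + 7 \left(7 z - \left(5 + z\right)\right) = -14 + 7 \left(-5 + 6 z\right) = -14 + \left(-35 + 42 z\right) = -49 + 42 z$)
$w = - \frac{25}{148} \approx -0.16892$
$\left(V{\left(13,\left(\left(\left(5 - 4\right) + 4\right) - 1\right) 5 \right)} + w\right) 27 = \left(\left(-49 + 42 \cdot 13\right) - \frac{25}{148}\right) 27 = \left(\left(-49 + 546\right) - \frac{25}{148}\right) 27 = \left(497 - \frac{25}{148}\right) 27 = \frac{73531}{148} \cdot 27 = \frac{1985337}{148}$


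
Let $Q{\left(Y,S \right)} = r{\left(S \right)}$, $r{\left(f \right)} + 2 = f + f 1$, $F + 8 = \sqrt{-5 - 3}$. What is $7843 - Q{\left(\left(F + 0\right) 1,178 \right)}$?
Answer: $7489$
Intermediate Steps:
$F = -8 + 2 i \sqrt{2}$ ($F = -8 + \sqrt{-5 - 3} = -8 + \sqrt{-8} = -8 + 2 i \sqrt{2} \approx -8.0 + 2.8284 i$)
$r{\left(f \right)} = -2 + 2 f$ ($r{\left(f \right)} = -2 + \left(f + f 1\right) = -2 + \left(f + f\right) = -2 + 2 f$)
$Q{\left(Y,S \right)} = -2 + 2 S$
$7843 - Q{\left(\left(F + 0\right) 1,178 \right)} = 7843 - \left(-2 + 2 \cdot 178\right) = 7843 - \left(-2 + 356\right) = 7843 - 354 = 7489$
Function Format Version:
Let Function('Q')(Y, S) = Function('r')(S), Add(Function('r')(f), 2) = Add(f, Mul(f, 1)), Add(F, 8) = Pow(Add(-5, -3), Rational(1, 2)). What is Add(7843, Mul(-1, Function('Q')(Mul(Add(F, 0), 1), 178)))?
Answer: 7489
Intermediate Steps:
F = Add(-8, Mul(2, I, Pow(2, Rational(1, 2)))) (F = Add(-8, Pow(Add(-5, -3), Rational(1, 2))) = Add(-8, Pow(-8, Rational(1, 2))) = Add(-8, Mul(2, I, Pow(2, Rational(1, 2)))) ≈ Add(-8.0000, Mul(2.8284, I)))
Function('r')(f) = Add(-2, Mul(2, f)) (Function('r')(f) = Add(-2, Add(f, Mul(f, 1))) = Add(-2, Add(f, f)) = Add(-2, Mul(2, f)))
Function('Q')(Y, S) = Add(-2, Mul(2, S))
Add(7843, Mul(-1, Function('Q')(Mul(Add(F, 0), 1), 178))) = Add(7843, Mul(-1, Add(-2, Mul(2, 178)))) = Add(7843, Mul(-1, Add(-2, 356))) = Add(7843, Mul(-1, 354)) = Add(7843, -354) = 7489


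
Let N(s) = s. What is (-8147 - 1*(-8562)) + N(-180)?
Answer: 235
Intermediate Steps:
(-8147 - 1*(-8562)) + N(-180) = (-8147 - 1*(-8562)) - 180 = (-8147 + 8562) - 180 = 415 - 180 = 235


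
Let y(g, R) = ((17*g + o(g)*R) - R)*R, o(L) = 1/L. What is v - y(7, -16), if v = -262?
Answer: 13030/7 ≈ 1861.4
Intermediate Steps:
y(g, R) = R*(-R + 17*g + R/g) (y(g, R) = ((17*g + R/g) - R)*R = (-R + 17*g + R/g)*R = R*(-R + 17*g + R/g))
v - y(7, -16) = -262 - (-16)*(-16 + 7*(-1*(-16) + 17*7))/7 = -262 - (-16)*(-16 + 7*(16 + 119))/7 = -262 - (-16)*(-16 + 7*135)/7 = -262 - (-16)*(-16 + 945)/7 = -262 - (-16)*929/7 = -262 - 1*(-14864/7) = -262 + 14864/7 = 13030/7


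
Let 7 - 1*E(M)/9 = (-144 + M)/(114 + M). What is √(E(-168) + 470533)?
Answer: 4*√29409 ≈ 685.96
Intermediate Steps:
E(M) = 63 - 9*(-144 + M)/(114 + M)
√(E(-168) + 470533) = √(54*(157 - 168)/(114 - 168) + 470533) = √(54*(-11)/(-54) + 470533) = √(54*(-1/54)*(-11) + 470533) = √(11 + 470533) = √470544 = 4*√29409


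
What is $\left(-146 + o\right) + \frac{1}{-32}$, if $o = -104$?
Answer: $- \frac{8001}{32} \approx -250.03$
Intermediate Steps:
$\left(-146 + o\right) + \frac{1}{-32} = \left(-146 - 104\right) + \frac{1}{-32} = -250 - \frac{1}{32} = - \frac{8001}{32}$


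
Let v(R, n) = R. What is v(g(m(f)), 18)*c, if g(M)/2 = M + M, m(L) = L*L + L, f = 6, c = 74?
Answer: 12432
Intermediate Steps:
m(L) = L + L**2 (m(L) = L**2 + L = L + L**2)
g(M) = 4*M (g(M) = 2*(M + M) = 2*(2*M) = 4*M)
v(g(m(f)), 18)*c = (4*(6*(1 + 6)))*74 = (4*(6*7))*74 = (4*42)*74 = 168*74 = 12432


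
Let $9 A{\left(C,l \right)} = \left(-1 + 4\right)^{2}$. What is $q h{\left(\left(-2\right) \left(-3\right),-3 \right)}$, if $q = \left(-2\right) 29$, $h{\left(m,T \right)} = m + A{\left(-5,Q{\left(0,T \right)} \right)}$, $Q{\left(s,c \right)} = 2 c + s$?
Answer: $-406$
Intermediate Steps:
$Q{\left(s,c \right)} = s + 2 c$
$A{\left(C,l \right)} = 1$ ($A{\left(C,l \right)} = \frac{\left(-1 + 4\right)^{2}}{9} = \frac{3^{2}}{9} = \frac{1}{9} \cdot 9 = 1$)
$h{\left(m,T \right)} = 1 + m$ ($h{\left(m,T \right)} = m + 1 = 1 + m$)
$q = -58$
$q h{\left(\left(-2\right) \left(-3\right),-3 \right)} = - 58 \left(1 - -6\right) = - 58 \left(1 + 6\right) = \left(-58\right) 7 = -406$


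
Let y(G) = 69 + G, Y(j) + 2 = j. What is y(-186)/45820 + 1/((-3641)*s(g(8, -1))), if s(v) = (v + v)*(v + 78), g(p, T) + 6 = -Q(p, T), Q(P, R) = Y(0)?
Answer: -63036101/24690931760 ≈ -0.0025530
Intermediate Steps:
Y(j) = -2 + j
Q(P, R) = -2 (Q(P, R) = -2 + 0 = -2)
g(p, T) = -4 (g(p, T) = -6 - 1*(-2) = -6 + 2 = -4)
s(v) = 2*v*(78 + v) (s(v) = (2*v)*(78 + v) = 2*v*(78 + v))
y(-186)/45820 + 1/((-3641)*s(g(8, -1))) = (69 - 186)/45820 + 1/((-3641)*((2*(-4)*(78 - 4)))) = -117*1/45820 - 1/(3641*(2*(-4)*74)) = -117/45820 - 1/3641/(-592) = -117/45820 - 1/3641*(-1/592) = -117/45820 + 1/2155472 = -63036101/24690931760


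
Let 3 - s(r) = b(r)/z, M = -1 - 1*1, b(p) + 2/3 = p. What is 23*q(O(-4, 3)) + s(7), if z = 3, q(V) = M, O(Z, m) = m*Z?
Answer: -406/9 ≈ -45.111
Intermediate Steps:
b(p) = -2/3 + p
M = -2 (M = -1 - 1 = -2)
O(Z, m) = Z*m
q(V) = -2
s(r) = 29/9 - r/3 (s(r) = 3 - (-2/3 + r)/3 = 3 - (-2/9 + r/3) = 3 + (2/9 - r/3) = 29/9 - r/3)
23*q(O(-4, 3)) + s(7) = 23*(-2) + (29/9 - 1/3*7) = -46 + (29/9 - 7/3) = -46 + 8/9 = -406/9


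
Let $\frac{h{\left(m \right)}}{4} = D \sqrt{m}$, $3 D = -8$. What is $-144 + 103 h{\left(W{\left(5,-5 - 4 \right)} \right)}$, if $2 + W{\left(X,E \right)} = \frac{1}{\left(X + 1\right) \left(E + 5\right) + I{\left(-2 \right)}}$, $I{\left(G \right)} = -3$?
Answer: $-144 - \frac{3296 i \sqrt{165}}{27} \approx -144.0 - 1568.1 i$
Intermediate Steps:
$D = - \frac{8}{3}$ ($D = \frac{1}{3} \left(-8\right) = - \frac{8}{3} \approx -2.6667$)
$W{\left(X,E \right)} = -2 + \frac{1}{-3 + \left(1 + X\right) \left(5 + E\right)}$ ($W{\left(X,E \right)} = -2 + \frac{1}{\left(X + 1\right) \left(E + 5\right) - 3} = -2 + \frac{1}{\left(1 + X\right) \left(5 + E\right) - 3} = -2 + \frac{1}{-3 + \left(1 + X\right) \left(5 + E\right)}$)
$h{\left(m \right)} = - \frac{32 \sqrt{m}}{3}$ ($h{\left(m \right)} = 4 \left(- \frac{8 \sqrt{m}}{3}\right) = - \frac{32 \sqrt{m}}{3}$)
$-144 + 103 h{\left(W{\left(5,-5 - 4 \right)} \right)} = -144 + 103 \left(- \frac{32 \sqrt{\frac{-3 - 50 - 2 \left(-5 - 4\right) - 2 \left(-5 - 4\right) 5}{2 - 9 + 5 \cdot 5 + \left(-5 - 4\right) 5}}}{3}\right) = -144 + 103 \left(- \frac{32 \sqrt{\frac{-3 - 50 - 2 \left(-5 - 4\right) - 2 \left(-5 - 4\right) 5}{2 - 9 + 25 + \left(-5 - 4\right) 5}}}{3}\right) = -144 + 103 \left(- \frac{32 \sqrt{\frac{-3 - 50 - -18 - \left(-18\right) 5}{2 - 9 + 25 - 45}}}{3}\right) = -144 + 103 \left(- \frac{32 \sqrt{\frac{-3 - 50 + 18 + 90}{2 - 9 + 25 - 45}}}{3}\right) = -144 + 103 \left(- \frac{32 \sqrt{\frac{1}{-27} \cdot 55}}{3}\right) = -144 + 103 \left(- \frac{32 \sqrt{\left(- \frac{1}{27}\right) 55}}{3}\right) = -144 + 103 \left(- \frac{32 \sqrt{- \frac{55}{27}}}{3}\right) = -144 + 103 \left(- \frac{32 \frac{i \sqrt{165}}{9}}{3}\right) = -144 + 103 \left(- \frac{32 i \sqrt{165}}{27}\right) = -144 - \frac{3296 i \sqrt{165}}{27}$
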